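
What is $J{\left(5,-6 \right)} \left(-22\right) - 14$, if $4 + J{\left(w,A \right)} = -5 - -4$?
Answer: $96$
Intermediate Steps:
$J{\left(w,A \right)} = -5$ ($J{\left(w,A \right)} = -4 - 1 = -5$)
$J{\left(5,-6 \right)} \left(-22\right) - 14 = \left(-5\right) \left(-22\right) - 14 = 110 - 14 = 96$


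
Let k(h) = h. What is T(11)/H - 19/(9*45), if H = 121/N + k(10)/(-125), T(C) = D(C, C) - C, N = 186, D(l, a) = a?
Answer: -19/405 ≈ -0.046914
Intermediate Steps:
T(C) = 0 (T(C) = C - C = 0)
H = 2653/4650 (H = 121/186 + 10/(-125) = 121*(1/186) + 10*(-1/125) = 121/186 - 2/25 = 2653/4650 ≈ 0.57054)
T(11)/H - 19/(9*45) = 0/(2653/4650) - 19/(9*45) = 0*(4650/2653) - 19/405 = 0 - 19*1/405 = 0 - 19/405 = -19/405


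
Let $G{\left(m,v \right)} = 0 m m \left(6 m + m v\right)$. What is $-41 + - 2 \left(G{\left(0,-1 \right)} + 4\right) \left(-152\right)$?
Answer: $1175$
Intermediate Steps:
$G{\left(m,v \right)} = 0$ ($G{\left(m,v \right)} = 0 m \left(6 m + m v\right) = 0 \left(6 m + m v\right) = 0$)
$-41 + - 2 \left(G{\left(0,-1 \right)} + 4\right) \left(-152\right) = -41 + - 2 \left(0 + 4\right) \left(-152\right) = -41 + \left(-2\right) 4 \left(-152\right) = -41 - -1216 = -41 + 1216 = 1175$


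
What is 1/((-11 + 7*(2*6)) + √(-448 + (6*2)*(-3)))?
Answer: 73/5813 - 22*I/5813 ≈ 0.012558 - 0.0037846*I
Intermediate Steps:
1/((-11 + 7*(2*6)) + √(-448 + (6*2)*(-3))) = 1/((-11 + 7*12) + √(-448 + 12*(-3))) = 1/((-11 + 84) + √(-448 - 36)) = 1/(73 + √(-484)) = 1/(73 + 22*I) = (73 - 22*I)/5813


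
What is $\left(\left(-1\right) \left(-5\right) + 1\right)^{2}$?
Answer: $36$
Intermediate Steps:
$\left(\left(-1\right) \left(-5\right) + 1\right)^{2} = \left(5 + 1\right)^{2} = 6^{2} = 36$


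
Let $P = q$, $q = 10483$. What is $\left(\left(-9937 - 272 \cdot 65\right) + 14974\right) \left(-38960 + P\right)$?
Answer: $360034711$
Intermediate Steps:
$P = 10483$
$\left(\left(-9937 - 272 \cdot 65\right) + 14974\right) \left(-38960 + P\right) = \left(\left(-9937 - 272 \cdot 65\right) + 14974\right) \left(-38960 + 10483\right) = \left(\left(-9937 - 17680\right) + 14974\right) \left(-28477\right) = \left(-27617 + 14974\right) \left(-28477\right) = \left(-12643\right) \left(-28477\right) = 360034711$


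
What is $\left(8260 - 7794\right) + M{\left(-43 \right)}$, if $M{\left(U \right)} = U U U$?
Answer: $-79041$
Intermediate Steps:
$M{\left(U \right)} = U^{3}$ ($M{\left(U \right)} = U^{2} U = U^{3}$)
$\left(8260 - 7794\right) + M{\left(-43 \right)} = \left(8260 - 7794\right) + \left(-43\right)^{3} = 466 - 79507 = -79041$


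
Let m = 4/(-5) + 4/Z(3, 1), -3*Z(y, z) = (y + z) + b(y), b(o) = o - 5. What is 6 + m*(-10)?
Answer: 74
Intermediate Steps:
b(o) = -5 + o
Z(y, z) = 5/3 - 2*y/3 - z/3 (Z(y, z) = -((y + z) + (-5 + y))/3 = -(-5 + z + 2*y)/3 = 5/3 - 2*y/3 - z/3)
m = -34/5 (m = 4/(-5) + 4/(5/3 - 2/3*3 - 1/3*1) = 4*(-1/5) + 4/(5/3 - 2 - 1/3) = -4/5 + 4/(-2/3) = -4/5 + 4*(-3/2) = -4/5 - 6 = -34/5 ≈ -6.8000)
6 + m*(-10) = 6 - 34/5*(-10) = 6 + 68 = 74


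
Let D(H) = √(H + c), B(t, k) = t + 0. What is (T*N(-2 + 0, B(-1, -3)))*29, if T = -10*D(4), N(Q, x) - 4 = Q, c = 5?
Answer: -1740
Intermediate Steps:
B(t, k) = t
N(Q, x) = 4 + Q
D(H) = √(5 + H) (D(H) = √(H + 5) = √(5 + H))
T = -30 (T = -10*√(5 + 4) = -10*√9 = -10*3 = -30)
(T*N(-2 + 0, B(-1, -3)))*29 = -30*(4 + (-2 + 0))*29 = -30*(4 - 2)*29 = -30*2*29 = -60*29 = -1740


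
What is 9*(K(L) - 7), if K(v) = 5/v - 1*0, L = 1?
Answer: -18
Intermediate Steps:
K(v) = 5/v (K(v) = 5/v + 0 = 5/v)
9*(K(L) - 7) = 9*(5/1 - 7) = 9*(5*1 - 7) = 9*(5 - 7) = 9*(-2) = -18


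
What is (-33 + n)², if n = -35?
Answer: 4624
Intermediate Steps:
(-33 + n)² = (-33 - 35)² = (-68)² = 4624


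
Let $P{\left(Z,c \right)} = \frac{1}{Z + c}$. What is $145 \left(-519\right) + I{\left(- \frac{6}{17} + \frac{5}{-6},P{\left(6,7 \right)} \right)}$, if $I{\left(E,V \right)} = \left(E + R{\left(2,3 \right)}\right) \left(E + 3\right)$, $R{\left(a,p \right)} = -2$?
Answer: $- \frac{783013145}{10404} \approx -75261.0$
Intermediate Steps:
$I{\left(E,V \right)} = \left(-2 + E\right) \left(3 + E\right)$ ($I{\left(E,V \right)} = \left(E - 2\right) \left(E + 3\right) = \left(-2 + E\right) \left(3 + E\right)$)
$145 \left(-519\right) + I{\left(- \frac{6}{17} + \frac{5}{-6},P{\left(6,7 \right)} \right)} = 145 \left(-519\right) + \left(-6 + \left(- \frac{6}{17} + \frac{5}{-6}\right) + \left(- \frac{6}{17} + \frac{5}{-6}\right)^{2}\right) = -75255 + \left(-6 + \left(\left(-6\right) \frac{1}{17} + 5 \left(- \frac{1}{6}\right)\right) + \left(\left(-6\right) \frac{1}{17} + 5 \left(- \frac{1}{6}\right)\right)^{2}\right) = -75255 - \left(\frac{733}{102} - \left(- \frac{6}{17} - \frac{5}{6}\right)^{2}\right) = -75255 - \left(\frac{733}{102} - \frac{14641}{10404}\right) = -75255 - \frac{60125}{10404} = - \frac{783013145}{10404}$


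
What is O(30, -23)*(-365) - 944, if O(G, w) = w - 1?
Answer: 7816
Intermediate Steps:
O(G, w) = -1 + w
O(30, -23)*(-365) - 944 = (-1 - 23)*(-365) - 944 = -24*(-365) - 944 = 8760 - 944 = 7816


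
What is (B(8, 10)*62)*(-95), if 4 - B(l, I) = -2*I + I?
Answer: -82460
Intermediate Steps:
B(l, I) = 4 + I (B(l, I) = 4 - (-2*I + I) = 4 - (-1)*I = 4 + I)
(B(8, 10)*62)*(-95) = ((4 + 10)*62)*(-95) = (14*62)*(-95) = 868*(-95) = -82460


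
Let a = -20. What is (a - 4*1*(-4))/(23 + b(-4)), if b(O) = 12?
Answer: -4/35 ≈ -0.11429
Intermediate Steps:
(a - 4*1*(-4))/(23 + b(-4)) = (-20 - 4*1*(-4))/(23 + 12) = (-20 - 4*(-4))/35 = (-20 + 16)*(1/35) = -4*1/35 = -4/35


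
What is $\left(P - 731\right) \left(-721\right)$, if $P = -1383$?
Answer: $1524194$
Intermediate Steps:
$\left(P - 731\right) \left(-721\right) = \left(-1383 - 731\right) \left(-721\right) = \left(-2114\right) \left(-721\right) = 1524194$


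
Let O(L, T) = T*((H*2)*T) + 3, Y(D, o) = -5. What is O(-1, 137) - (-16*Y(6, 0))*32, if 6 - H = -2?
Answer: 297747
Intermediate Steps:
H = 8 (H = 6 - 1*(-2) = 6 + 2 = 8)
O(L, T) = 3 + 16*T² (O(L, T) = T*((8*2)*T) + 3 = T*(16*T) + 3 = 16*T² + 3 = 3 + 16*T²)
O(-1, 137) - (-16*Y(6, 0))*32 = (3 + 16*137²) - (-16*(-5))*32 = (3 + 16*18769) - 80*32 = (3 + 300304) - 1*2560 = 300307 - 2560 = 297747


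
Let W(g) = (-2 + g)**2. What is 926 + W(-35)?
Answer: 2295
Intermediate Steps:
926 + W(-35) = 926 + (-2 - 35)**2 = 926 + (-37)**2 = 926 + 1369 = 2295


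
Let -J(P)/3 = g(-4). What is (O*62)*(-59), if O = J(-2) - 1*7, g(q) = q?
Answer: -18290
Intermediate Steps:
J(P) = 12 (J(P) = -3*(-4) = 12)
O = 5 (O = 12 - 1*7 = 12 - 7 = 5)
(O*62)*(-59) = (5*62)*(-59) = 310*(-59) = -18290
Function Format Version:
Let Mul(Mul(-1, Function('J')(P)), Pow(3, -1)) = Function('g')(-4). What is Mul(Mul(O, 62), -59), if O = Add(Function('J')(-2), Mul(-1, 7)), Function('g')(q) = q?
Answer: -18290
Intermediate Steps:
Function('J')(P) = 12 (Function('J')(P) = Mul(-3, -4) = 12)
O = 5 (O = Add(12, Mul(-1, 7)) = Add(12, -7) = 5)
Mul(Mul(O, 62), -59) = Mul(Mul(5, 62), -59) = Mul(310, -59) = -18290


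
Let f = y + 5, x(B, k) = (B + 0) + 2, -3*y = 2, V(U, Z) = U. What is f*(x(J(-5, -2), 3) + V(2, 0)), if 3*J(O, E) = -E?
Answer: 182/9 ≈ 20.222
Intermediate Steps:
y = -2/3 (y = -1/3*2 = -2/3 ≈ -0.66667)
J(O, E) = -E/3 (J(O, E) = (-E)/3 = -E/3)
x(B, k) = 2 + B (x(B, k) = B + 2 = 2 + B)
f = 13/3 (f = -2/3 + 5 = 13/3 ≈ 4.3333)
f*(x(J(-5, -2), 3) + V(2, 0)) = 13*((2 - 1/3*(-2)) + 2)/3 = 13*((2 + 2/3) + 2)/3 = 13*(8/3 + 2)/3 = (13/3)*(14/3) = 182/9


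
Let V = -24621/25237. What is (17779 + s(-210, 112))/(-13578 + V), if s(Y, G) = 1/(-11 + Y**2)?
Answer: -19782232724684/15108974350023 ≈ -1.3093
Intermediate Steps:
V = -24621/25237 (V = -24621*1/25237 = -24621/25237 ≈ -0.97559)
(17779 + s(-210, 112))/(-13578 + V) = (17779 + 1/(-11 + (-210)**2))/(-13578 - 24621/25237) = (17779 + 1/(-11 + 44100))/(-342692607/25237) = (17779 + 1/44089)*(-25237/342692607) = (783858332/44089)*(-25237/342692607) = -19782232724684/15108974350023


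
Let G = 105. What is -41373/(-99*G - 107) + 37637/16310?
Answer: 267514351/42821905 ≈ 6.2471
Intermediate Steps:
-41373/(-99*G - 107) + 37637/16310 = -41373/(-99*105 - 107) + 37637/16310 = -41373/(-10395 - 107) + 37637*(1/16310) = -41373/(-10502) + 37637/16310 = -41373*(-1/10502) + 37637/16310 = 41373/10502 + 37637/16310 = 267514351/42821905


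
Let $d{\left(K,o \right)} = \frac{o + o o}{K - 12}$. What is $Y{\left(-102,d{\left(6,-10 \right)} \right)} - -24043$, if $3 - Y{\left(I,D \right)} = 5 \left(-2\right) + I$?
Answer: $24158$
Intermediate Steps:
$d{\left(K,o \right)} = \frac{o + o^{2}}{-12 + K}$
$Y{\left(I,D \right)} = 13 - I$ ($Y{\left(I,D \right)} = 3 - \left(5 \left(-2\right) + I\right) = 3 - \left(-10 + I\right) = 13 - I$)
$Y{\left(-102,d{\left(6,-10 \right)} \right)} - -24043 = \left(13 - -102\right) - -24043 = \left(13 + 102\right) + 24043 = 115 + 24043 = 24158$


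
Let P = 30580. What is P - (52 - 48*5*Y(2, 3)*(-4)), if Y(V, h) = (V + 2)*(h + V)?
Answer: 11328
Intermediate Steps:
Y(V, h) = (2 + V)*(V + h)
P - (52 - 48*5*Y(2, 3)*(-4)) = 30580 - (52 - 48*5*(2**2 + 2*2 + 2*3 + 2*3)*(-4)) = 30580 - (52 - 48*5*(4 + 4 + 6 + 6)*(-4)) = 30580 - (52 - 48*5*20*(-4)) = 30580 - (52 - 4800*(-4)) = 30580 - (52 - 48*(-400)) = 30580 - (52 + 19200) = 30580 - 1*19252 = 30580 - 19252 = 11328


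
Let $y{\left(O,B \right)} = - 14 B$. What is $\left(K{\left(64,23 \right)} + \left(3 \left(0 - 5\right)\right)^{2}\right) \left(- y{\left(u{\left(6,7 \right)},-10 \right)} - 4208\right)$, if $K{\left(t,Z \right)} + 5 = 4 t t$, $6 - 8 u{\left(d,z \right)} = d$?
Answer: $-72194192$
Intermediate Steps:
$u{\left(d,z \right)} = \frac{3}{4} - \frac{d}{8}$
$K{\left(t,Z \right)} = -5 + 4 t^{2}$ ($K{\left(t,Z \right)} = -5 + 4 t t = -5 + 4 t^{2}$)
$\left(K{\left(64,23 \right)} + \left(3 \left(0 - 5\right)\right)^{2}\right) \left(- y{\left(u{\left(6,7 \right)},-10 \right)} - 4208\right) = \left(\left(-5 + 4 \cdot 64^{2}\right) + \left(3 \left(0 - 5\right)\right)^{2}\right) \left(- \left(-14\right) \left(-10\right) - 4208\right) = \left(\left(-5 + 4 \cdot 4096\right) + \left(3 \left(-5\right)\right)^{2}\right) \left(\left(-1\right) 140 - 4208\right) = \left(\left(-5 + 16384\right) + \left(-15\right)^{2}\right) \left(-140 - 4208\right) = \left(16379 + 225\right) \left(-4348\right) = 16604 \left(-4348\right) = -72194192$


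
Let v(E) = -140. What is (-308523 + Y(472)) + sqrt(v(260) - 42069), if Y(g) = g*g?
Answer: -85739 + I*sqrt(42209) ≈ -85739.0 + 205.45*I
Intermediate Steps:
Y(g) = g**2
(-308523 + Y(472)) + sqrt(v(260) - 42069) = (-308523 + 472**2) + sqrt(-140 - 42069) = (-308523 + 222784) + sqrt(-42209) = -85739 + I*sqrt(42209)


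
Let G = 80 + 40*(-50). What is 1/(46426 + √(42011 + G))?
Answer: 46426/2155333385 - √40091/2155333385 ≈ 2.1447e-5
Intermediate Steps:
G = -1920 (G = 80 - 2000 = -1920)
1/(46426 + √(42011 + G)) = 1/(46426 + √(42011 - 1920)) = 1/(46426 + √40091)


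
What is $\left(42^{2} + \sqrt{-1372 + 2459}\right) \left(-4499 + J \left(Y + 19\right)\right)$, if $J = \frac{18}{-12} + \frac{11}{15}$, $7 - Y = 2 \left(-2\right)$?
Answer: $-7976808 - 4522 \sqrt{1087} \approx -8.1259 \cdot 10^{6}$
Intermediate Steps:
$Y = 11$ ($Y = 7 - 2 \left(-2\right) = 7 - -4 = 7 + 4 = 11$)
$J = - \frac{23}{30}$ ($J = 18 \left(- \frac{1}{12}\right) + 11 \cdot \frac{1}{15} = - \frac{3}{2} + \frac{11}{15} = - \frac{23}{30} \approx -0.76667$)
$\left(42^{2} + \sqrt{-1372 + 2459}\right) \left(-4499 + J \left(Y + 19\right)\right) = \left(42^{2} + \sqrt{-1372 + 2459}\right) \left(-4499 - \frac{23 \left(11 + 19\right)}{30}\right) = \left(1764 + \sqrt{1087}\right) \left(-4499 - 23\right) = \left(1764 + \sqrt{1087}\right) \left(-4522\right) = -7976808 - 4522 \sqrt{1087}$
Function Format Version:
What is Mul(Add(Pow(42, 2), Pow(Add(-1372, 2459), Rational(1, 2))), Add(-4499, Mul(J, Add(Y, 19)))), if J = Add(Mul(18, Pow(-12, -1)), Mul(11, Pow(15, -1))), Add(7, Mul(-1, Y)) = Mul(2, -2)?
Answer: Add(-7976808, Mul(-4522, Pow(1087, Rational(1, 2)))) ≈ -8.1259e+6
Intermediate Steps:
Y = 11 (Y = Add(7, Mul(-1, Mul(2, -2))) = Add(7, Mul(-1, -4)) = Add(7, 4) = 11)
J = Rational(-23, 30) (J = Add(Mul(18, Rational(-1, 12)), Mul(11, Rational(1, 15))) = Add(Rational(-3, 2), Rational(11, 15)) = Rational(-23, 30) ≈ -0.76667)
Mul(Add(Pow(42, 2), Pow(Add(-1372, 2459), Rational(1, 2))), Add(-4499, Mul(J, Add(Y, 19)))) = Mul(Add(Pow(42, 2), Pow(Add(-1372, 2459), Rational(1, 2))), Add(-4499, Mul(Rational(-23, 30), Add(11, 19)))) = Mul(Add(1764, Pow(1087, Rational(1, 2))), Add(-4499, Mul(Rational(-23, 30), 30))) = Mul(Add(1764, Pow(1087, Rational(1, 2))), Add(-4499, -23)) = Mul(Add(1764, Pow(1087, Rational(1, 2))), -4522) = Add(-7976808, Mul(-4522, Pow(1087, Rational(1, 2))))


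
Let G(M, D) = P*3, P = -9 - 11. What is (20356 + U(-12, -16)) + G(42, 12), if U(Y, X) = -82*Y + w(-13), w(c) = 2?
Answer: 21282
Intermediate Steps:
P = -20
U(Y, X) = 2 - 82*Y (U(Y, X) = -82*Y + 2 = 2 - 82*Y)
G(M, D) = -60 (G(M, D) = -20*3 = -60)
(20356 + U(-12, -16)) + G(42, 12) = (20356 + (2 - 82*(-12))) - 60 = (20356 + (2 + 984)) - 60 = (20356 + 986) - 60 = 21342 - 60 = 21282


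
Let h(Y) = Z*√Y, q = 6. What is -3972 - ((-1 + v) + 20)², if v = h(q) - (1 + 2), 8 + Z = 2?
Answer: -4444 + 192*√6 ≈ -3973.7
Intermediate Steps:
Z = -6 (Z = -8 + 2 = -6)
h(Y) = -6*√Y
v = -3 - 6*√6 (v = -6*√6 - (1 + 2) = -6*√6 - 1*3 = -6*√6 - 3 = -3 - 6*√6 ≈ -17.697)
-3972 - ((-1 + v) + 20)² = -3972 - ((-1 + (-3 - 6*√6)) + 20)² = -3972 - ((-4 - 6*√6) + 20)² = -3972 - (16 - 6*√6)²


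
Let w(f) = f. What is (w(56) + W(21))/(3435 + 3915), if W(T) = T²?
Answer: 71/1050 ≈ 0.067619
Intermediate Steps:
(w(56) + W(21))/(3435 + 3915) = (56 + 21²)/(3435 + 3915) = (56 + 441)/7350 = 497*(1/7350) = 71/1050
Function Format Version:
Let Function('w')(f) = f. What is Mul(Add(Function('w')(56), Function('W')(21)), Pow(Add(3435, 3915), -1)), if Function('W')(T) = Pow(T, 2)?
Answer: Rational(71, 1050) ≈ 0.067619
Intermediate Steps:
Mul(Add(Function('w')(56), Function('W')(21)), Pow(Add(3435, 3915), -1)) = Mul(Add(56, Pow(21, 2)), Pow(Add(3435, 3915), -1)) = Mul(Add(56, 441), Pow(7350, -1)) = Mul(497, Rational(1, 7350)) = Rational(71, 1050)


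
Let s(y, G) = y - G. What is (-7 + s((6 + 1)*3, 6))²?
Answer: 64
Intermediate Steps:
(-7 + s((6 + 1)*3, 6))² = (-7 + ((6 + 1)*3 - 1*6))² = (-7 + (7*3 - 6))² = (-7 + (21 - 6))² = (-7 + 15)² = 8² = 64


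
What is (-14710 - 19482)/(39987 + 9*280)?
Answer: -34192/42507 ≈ -0.80439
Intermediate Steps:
(-14710 - 19482)/(39987 + 9*280) = -34192/(39987 + 2520) = -34192/42507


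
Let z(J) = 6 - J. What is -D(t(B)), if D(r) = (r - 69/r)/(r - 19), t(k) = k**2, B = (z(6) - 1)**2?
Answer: -34/9 ≈ -3.7778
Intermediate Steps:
B = 1 (B = ((6 - 1*6) - 1)**2 = ((6 - 6) - 1)**2 = (0 - 1)**2 = (-1)**2 = 1)
D(r) = (r - 69/r)/(-19 + r)
-D(t(B)) = -(-69 + (1**2)**2)/((1**2)*(-19 + 1**2)) = -(-69 + 1**2)/(1*(-19 + 1)) = -(-69 + 1)/(-18) = -(-1)*(-68)/18 = -1*34/9 = -34/9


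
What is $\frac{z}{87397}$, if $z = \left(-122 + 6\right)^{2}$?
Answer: $\frac{13456}{87397} \approx 0.15396$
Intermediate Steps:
$z = 13456$ ($z = \left(-116\right)^{2} = 13456$)
$\frac{z}{87397} = \frac{13456}{87397}$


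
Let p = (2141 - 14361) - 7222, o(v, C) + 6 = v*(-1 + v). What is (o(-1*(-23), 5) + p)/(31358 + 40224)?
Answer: -1353/5113 ≈ -0.26462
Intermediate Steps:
o(v, C) = -6 + v*(-1 + v)
p = -19442 (p = -12220 - 7222 = -19442)
(o(-1*(-23), 5) + p)/(31358 + 40224) = ((-6 + (-1*(-23))**2 - (-1)*(-23)) - 19442)/(31358 + 40224) = ((-6 + 23**2 - 1*23) - 19442)/71582 = ((-6 + 529 - 23) - 19442)*(1/71582) = (500 - 19442)*(1/71582) = -18942*1/71582 = -1353/5113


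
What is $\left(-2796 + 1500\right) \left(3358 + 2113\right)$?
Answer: $-7090416$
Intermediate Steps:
$\left(-2796 + 1500\right) \left(3358 + 2113\right) = \left(-1296\right) 5471 = -7090416$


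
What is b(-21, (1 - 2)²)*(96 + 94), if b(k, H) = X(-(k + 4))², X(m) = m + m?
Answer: 219640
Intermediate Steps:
X(m) = 2*m
b(k, H) = (-8 - 2*k)² (b(k, H) = (2*(-(k + 4)))² = (2*(-(4 + k)))² = (2*(-4 - k))² = (-8 - 2*k)²)
b(-21, (1 - 2)²)*(96 + 94) = (4*(4 - 21)²)*(96 + 94) = (4*(-17)²)*190 = (4*289)*190 = 1156*190 = 219640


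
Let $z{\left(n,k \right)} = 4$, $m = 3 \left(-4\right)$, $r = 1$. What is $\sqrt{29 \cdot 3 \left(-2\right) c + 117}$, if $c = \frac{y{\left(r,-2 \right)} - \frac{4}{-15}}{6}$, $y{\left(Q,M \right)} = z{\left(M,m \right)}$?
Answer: $\frac{i \sqrt{1515}}{15} \approx 2.5949 i$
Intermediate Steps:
$m = -12$
$y{\left(Q,M \right)} = 4$
$c = \frac{32}{45}$ ($c = \frac{4 - \frac{4}{-15}}{6} = \left(4 - 4 \left(- \frac{1}{15}\right)\right) \frac{1}{6} = \left(4 - - \frac{4}{15}\right) \frac{1}{6} = \left(4 + \frac{4}{15}\right) \frac{1}{6} = \frac{64}{15} \cdot \frac{1}{6} = \frac{32}{45} \approx 0.71111$)
$\sqrt{29 \cdot 3 \left(-2\right) c + 117} = \sqrt{29 \cdot 3 \left(-2\right) \frac{32}{45} + 117} = \sqrt{29 \left(-6\right) \frac{32}{45} + 117} = \sqrt{\left(-174\right) \frac{32}{45} + 117} = \sqrt{- \frac{1856}{15} + 117} = \sqrt{- \frac{101}{15}} = \frac{i \sqrt{1515}}{15}$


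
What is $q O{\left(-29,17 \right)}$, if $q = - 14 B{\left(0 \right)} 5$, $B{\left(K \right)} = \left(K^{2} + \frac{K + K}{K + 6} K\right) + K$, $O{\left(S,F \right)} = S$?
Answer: $0$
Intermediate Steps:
$B{\left(K \right)} = K + K^{2} + \frac{2 K^{2}}{6 + K}$ ($B{\left(K \right)} = \left(K^{2} + \frac{2 K}{6 + K} K\right) + K = \left(K^{2} + \frac{2 K^{2}}{6 + K}\right) + K = K + K^{2} + \frac{2 K^{2}}{6 + K}$)
$q = 0$ ($q = - 14 \frac{0 \left(6 + 0^{2} + 9 \cdot 0\right)}{6 + 0} \cdot 5 = - 14 \frac{0 \left(6 + 0 + 0\right)}{6} \cdot 5 = - 14 \cdot 0 \cdot \frac{1}{6} \cdot 6 \cdot 5 = \left(-14\right) 0 \cdot 5 = 0 \cdot 5 = 0$)
$q O{\left(-29,17 \right)} = 0 \left(-29\right) = 0$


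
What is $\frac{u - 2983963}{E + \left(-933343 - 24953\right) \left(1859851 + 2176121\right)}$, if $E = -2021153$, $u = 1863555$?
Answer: $\frac{1120408}{3867657844865} \approx 2.8969 \cdot 10^{-7}$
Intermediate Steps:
$\frac{u - 2983963}{E + \left(-933343 - 24953\right) \left(1859851 + 2176121\right)} = \frac{1863555 - 2983963}{-2021153 + \left(-933343 - 24953\right) \left(1859851 + 2176121\right)} = - \frac{1120408}{-2021153 - 3867655823712} = - \frac{1120408}{-3867657844865} = \left(-1120408\right) \left(- \frac{1}{3867657844865}\right) = \frac{1120408}{3867657844865}$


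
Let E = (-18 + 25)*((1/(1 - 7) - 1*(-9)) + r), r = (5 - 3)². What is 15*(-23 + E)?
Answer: 2005/2 ≈ 1002.5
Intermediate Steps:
r = 4 (r = 2² = 4)
E = 539/6 (E = (-18 + 25)*((1/(1 - 7) - 1*(-9)) + 4) = 7*((1/(-6) + 9) + 4) = 7*((-⅙ + 9) + 4) = 7*(53/6 + 4) = 7*(77/6) = 539/6 ≈ 89.833)
15*(-23 + E) = 15*(-23 + 539/6) = 15*(401/6) = 2005/2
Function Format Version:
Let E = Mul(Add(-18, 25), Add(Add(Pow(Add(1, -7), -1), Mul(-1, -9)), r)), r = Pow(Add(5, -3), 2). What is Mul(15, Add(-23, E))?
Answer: Rational(2005, 2) ≈ 1002.5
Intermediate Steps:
r = 4 (r = Pow(2, 2) = 4)
E = Rational(539, 6) (E = Mul(Add(-18, 25), Add(Add(Pow(Add(1, -7), -1), Mul(-1, -9)), 4)) = Mul(7, Add(Add(Pow(-6, -1), 9), 4)) = Mul(7, Add(Add(Rational(-1, 6), 9), 4)) = Mul(7, Add(Rational(53, 6), 4)) = Mul(7, Rational(77, 6)) = Rational(539, 6) ≈ 89.833)
Mul(15, Add(-23, E)) = Mul(15, Add(-23, Rational(539, 6))) = Mul(15, Rational(401, 6)) = Rational(2005, 2)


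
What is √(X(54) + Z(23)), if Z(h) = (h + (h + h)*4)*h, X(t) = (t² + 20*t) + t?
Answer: 3*√979 ≈ 93.867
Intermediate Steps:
X(t) = t² + 21*t
Z(h) = 9*h² (Z(h) = (h + (2*h)*4)*h = (h + 8*h)*h = (9*h)*h = 9*h²)
√(X(54) + Z(23)) = √(54*(21 + 54) + 9*23²) = √(54*75 + 9*529) = √(4050 + 4761) = √8811 = 3*√979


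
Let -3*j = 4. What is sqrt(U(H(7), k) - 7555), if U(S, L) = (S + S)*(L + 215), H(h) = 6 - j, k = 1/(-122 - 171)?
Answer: I*sqrt(377882979)/293 ≈ 66.345*I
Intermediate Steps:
j = -4/3 (j = -1/3*4 = -4/3 ≈ -1.3333)
k = -1/293 (k = 1/(-293) = -1/293 ≈ -0.0034130)
H(h) = 22/3 (H(h) = 6 - 1*(-4/3) = 6 + 4/3 = 22/3)
U(S, L) = 2*S*(215 + L) (U(S, L) = (2*S)*(215 + L) = 2*S*(215 + L))
sqrt(U(H(7), k) - 7555) = sqrt(2*(22/3)*(215 - 1/293) - 7555) = sqrt(2*(22/3)*(62994/293) - 7555) = sqrt(923912/293 - 7555) = sqrt(-1289703/293) = I*sqrt(377882979)/293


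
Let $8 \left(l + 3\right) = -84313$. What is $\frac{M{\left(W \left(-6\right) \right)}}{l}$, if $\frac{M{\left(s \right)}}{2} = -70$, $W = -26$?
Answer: $\frac{1120}{84337} \approx 0.01328$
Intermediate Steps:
$l = - \frac{84337}{8}$ ($l = -3 + \frac{1}{8} \left(-84313\right) = -3 - \frac{84313}{8} = - \frac{84337}{8} \approx -10542.0$)
$M{\left(s \right)} = -140$ ($M{\left(s \right)} = 2 \left(-70\right) = -140$)
$\frac{M{\left(W \left(-6\right) \right)}}{l} = - \frac{140}{- \frac{84337}{8}} = \left(-140\right) \left(- \frac{8}{84337}\right) = \frac{1120}{84337}$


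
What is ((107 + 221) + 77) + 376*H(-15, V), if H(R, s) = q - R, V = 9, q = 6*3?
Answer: 12813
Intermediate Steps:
q = 18
H(R, s) = 18 - R
((107 + 221) + 77) + 376*H(-15, V) = ((107 + 221) + 77) + 376*(18 - 1*(-15)) = (328 + 77) + 376*(18 + 15) = 405 + 376*33 = 405 + 12408 = 12813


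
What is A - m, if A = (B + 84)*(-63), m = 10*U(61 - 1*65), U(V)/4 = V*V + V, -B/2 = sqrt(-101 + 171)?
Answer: -5772 + 126*sqrt(70) ≈ -4717.8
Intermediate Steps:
B = -2*sqrt(70) (B = -2*sqrt(-101 + 171) = -2*sqrt(70) ≈ -16.733)
U(V) = 4*V + 4*V**2 (U(V) = 4*(V*V + V) = 4*(V**2 + V) = 4*(V + V**2) = 4*V + 4*V**2)
m = 480 (m = 10*(4*(61 - 1*65)*(1 + (61 - 1*65))) = 10*(4*(61 - 65)*(1 + (61 - 65))) = 10*(4*(-4)*(1 - 4)) = 10*(4*(-4)*(-3)) = 10*48 = 480)
A = -5292 + 126*sqrt(70) (A = (-2*sqrt(70) + 84)*(-63) = (84 - 2*sqrt(70))*(-63) = -5292 + 126*sqrt(70) ≈ -4237.8)
A - m = (-5292 + 126*sqrt(70)) - 1*480 = (-5292 + 126*sqrt(70)) - 480 = -5772 + 126*sqrt(70)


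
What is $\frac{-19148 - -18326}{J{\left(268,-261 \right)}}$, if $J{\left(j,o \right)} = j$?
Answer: $- \frac{411}{134} \approx -3.0672$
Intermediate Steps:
$\frac{-19148 - -18326}{J{\left(268,-261 \right)}} = \frac{-19148 - -18326}{268} = \left(-19148 + 18326\right) \frac{1}{268} = \left(-822\right) \frac{1}{268} = - \frac{411}{134}$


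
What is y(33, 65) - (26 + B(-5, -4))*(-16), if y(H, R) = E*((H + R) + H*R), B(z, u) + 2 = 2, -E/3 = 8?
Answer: -53416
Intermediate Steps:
E = -24 (E = -3*8 = -24)
B(z, u) = 0 (B(z, u) = -2 + 2 = 0)
y(H, R) = -24*H - 24*R - 24*H*R (y(H, R) = -24*((H + R) + H*R) = -24*(H + R + H*R) = -24*H - 24*R - 24*H*R)
y(33, 65) - (26 + B(-5, -4))*(-16) = (-24*33 - 24*65 - 24*33*65) - (26 + 0)*(-16) = (-792 - 1560 - 51480) - 26*(-16) = -53832 - 1*(-416) = -53832 + 416 = -53416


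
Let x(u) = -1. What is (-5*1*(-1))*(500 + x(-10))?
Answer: 2495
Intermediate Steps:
(-5*1*(-1))*(500 + x(-10)) = (-5*1*(-1))*(500 - 1) = -5*(-1)*499 = 5*499 = 2495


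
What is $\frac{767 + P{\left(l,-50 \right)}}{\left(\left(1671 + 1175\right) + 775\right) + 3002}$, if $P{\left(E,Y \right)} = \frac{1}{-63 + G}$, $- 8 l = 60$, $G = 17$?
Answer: $\frac{35281}{304658} \approx 0.11581$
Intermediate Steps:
$l = - \frac{15}{2}$ ($l = \left(- \frac{1}{8}\right) 60 = - \frac{15}{2} \approx -7.5$)
$P{\left(E,Y \right)} = - \frac{1}{46}$ ($P{\left(E,Y \right)} = \frac{1}{-63 + 17} = \frac{1}{-46} = - \frac{1}{46}$)
$\frac{767 + P{\left(l,-50 \right)}}{\left(\left(1671 + 1175\right) + 775\right) + 3002} = \frac{767 - \frac{1}{46}}{\left(\left(1671 + 1175\right) + 775\right) + 3002} = \frac{35281}{46 \left(\left(2846 + 775\right) + 3002\right)} = \frac{35281}{46 \left(3621 + 3002\right)} = \frac{35281}{46 \cdot 6623} = \frac{35281}{46} \cdot \frac{1}{6623} = \frac{35281}{304658}$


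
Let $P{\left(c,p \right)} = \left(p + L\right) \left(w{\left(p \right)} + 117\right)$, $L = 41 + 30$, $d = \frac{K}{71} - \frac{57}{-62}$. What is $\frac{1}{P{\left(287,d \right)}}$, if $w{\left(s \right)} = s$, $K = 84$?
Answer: $\frac{19377604}{168714627333} \approx 0.00011485$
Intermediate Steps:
$d = \frac{9255}{4402}$ ($d = \frac{84}{71} - \frac{57}{-62} = 84 \cdot \frac{1}{71} - - \frac{57}{62} = \frac{84}{71} + \frac{57}{62} = \frac{9255}{4402} \approx 2.1025$)
$L = 71$
$P{\left(c,p \right)} = \left(71 + p\right) \left(117 + p\right)$ ($P{\left(c,p \right)} = \left(p + 71\right) \left(p + 117\right) = \left(71 + p\right) \left(117 + p\right)$)
$\frac{1}{P{\left(287,d \right)}} = \frac{1}{8307 + \left(\frac{9255}{4402}\right)^{2} + 188 \cdot \frac{9255}{4402}} = \frac{1}{8307 + \frac{85655025}{19377604} + \frac{869970}{2201}} = \frac{1}{\frac{168714627333}{19377604}} = \frac{19377604}{168714627333}$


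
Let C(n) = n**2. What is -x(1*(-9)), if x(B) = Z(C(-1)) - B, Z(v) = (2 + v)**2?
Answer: -18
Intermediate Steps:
x(B) = 9 - B (x(B) = (2 + (-1)**2)**2 - B = (2 + 1)**2 - B = 3**2 - B = 9 - B)
-x(1*(-9)) = -(9 - (-9)) = -(9 - 1*(-9)) = -(9 + 9) = -1*18 = -18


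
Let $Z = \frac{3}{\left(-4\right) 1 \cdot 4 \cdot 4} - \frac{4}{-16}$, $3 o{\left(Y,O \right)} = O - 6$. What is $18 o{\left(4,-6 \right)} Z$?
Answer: $- \frac{117}{8} \approx -14.625$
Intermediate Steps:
$o{\left(Y,O \right)} = -2 + \frac{O}{3}$ ($o{\left(Y,O \right)} = \frac{O - 6}{3} = \frac{-6 + O}{3} = -2 + \frac{O}{3}$)
$Z = \frac{13}{64}$ ($Z = \frac{3}{\left(-4\right) 4 \cdot 4} - - \frac{1}{4} = \frac{3}{\left(-16\right) 4} + \frac{1}{4} = \frac{3}{-64} + \frac{1}{4} = 3 \left(- \frac{1}{64}\right) + \frac{1}{4} = - \frac{3}{64} + \frac{1}{4} = \frac{13}{64} \approx 0.20313$)
$18 o{\left(4,-6 \right)} Z = 18 \left(-2 + \frac{1}{3} \left(-6\right)\right) \frac{13}{64} = 18 \left(-2 - 2\right) \frac{13}{64} = 18 \left(-4\right) \frac{13}{64} = \left(-72\right) \frac{13}{64} = - \frac{117}{8}$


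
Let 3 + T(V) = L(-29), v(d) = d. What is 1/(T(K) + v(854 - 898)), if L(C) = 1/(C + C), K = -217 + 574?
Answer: -58/2727 ≈ -0.021269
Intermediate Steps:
K = 357
L(C) = 1/(2*C)
T(V) = -175/58 (T(V) = -3 + (1/2)/(-29) = -3 + (1/2)*(-1/29) = -3 - 1/58 = -175/58)
1/(T(K) + v(854 - 898)) = 1/(-175/58 + (854 - 898)) = 1/(-175/58 - 44) = 1/(-2727/58) = -58/2727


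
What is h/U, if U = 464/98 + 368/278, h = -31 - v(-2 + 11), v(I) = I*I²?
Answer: -647045/5158 ≈ -125.44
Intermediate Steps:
v(I) = I³
h = -760 (h = -31 - (-2 + 11)³ = -31 - 1*9³ = -31 - 1*729 = -31 - 729 = -760)
U = 41264/6811 (U = 464*(1/98) + 368*(1/278) = 232/49 + 184/139 = 41264/6811 ≈ 6.0584)
h/U = -760/41264/6811 = -760*6811/41264 = -647045/5158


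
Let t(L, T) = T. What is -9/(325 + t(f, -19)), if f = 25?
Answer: -1/34 ≈ -0.029412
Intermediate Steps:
-9/(325 + t(f, -19)) = -9/(325 - 19) = -9/306 = (1/306)*(-9) = -1/34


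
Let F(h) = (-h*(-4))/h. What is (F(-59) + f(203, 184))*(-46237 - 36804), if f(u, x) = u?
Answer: -17189487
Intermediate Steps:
F(h) = 4 (F(h) = (-(-4)*h)/h = (4*h)/h = 4)
(F(-59) + f(203, 184))*(-46237 - 36804) = (4 + 203)*(-46237 - 36804) = 207*(-83041) = -17189487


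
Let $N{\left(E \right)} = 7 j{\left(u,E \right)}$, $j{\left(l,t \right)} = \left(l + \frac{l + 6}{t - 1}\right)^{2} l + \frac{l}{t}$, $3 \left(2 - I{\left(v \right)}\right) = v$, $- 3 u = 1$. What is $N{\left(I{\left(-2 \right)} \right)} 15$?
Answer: $- \frac{123221}{360} \approx -342.28$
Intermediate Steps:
$u = - \frac{1}{3}$ ($u = \left(- \frac{1}{3}\right) 1 = - \frac{1}{3} \approx -0.33333$)
$I{\left(v \right)} = 2 - \frac{v}{3}$
$j{\left(l,t \right)} = \frac{l}{t} + l \left(l + \frac{6 + l}{-1 + t}\right)^{2}$ ($j{\left(l,t \right)} = \left(l + \frac{6 + l}{-1 + t}\right)^{2} l + \frac{l}{t} = l \left(l + \frac{6 + l}{-1 + t}\right)^{2} + \frac{l}{t} = \frac{l}{t} + l \left(l + \frac{6 + l}{-1 + t}\right)^{2}$)
$N{\left(E \right)} = - \frac{7}{3 E} - \frac{7 \left(6 - \frac{E}{3}\right)^{2}}{3 \left(-1 + E\right)^{2}}$ ($N{\left(E \right)} = 7 \left(- \frac{1}{3 E} - \frac{\left(6 - \frac{E}{3}\right)^{2}}{3 \left(-1 + E\right)^{2}}\right) = - \frac{7}{3 E} - \frac{7 \left(6 - \frac{E}{3}\right)^{2}}{3 \left(-1 + E\right)^{2}}$)
$N{\left(I{\left(-2 \right)} \right)} 15 = \left(- \frac{7}{3 \left(2 - - \frac{2}{3}\right)} - \frac{7 \left(-18 + \left(2 - - \frac{2}{3}\right)\right)^{2}}{27 \left(-1 + \left(2 - - \frac{2}{3}\right)\right)^{2}}\right) 15 = \left(- \frac{7}{3 \left(2 + \frac{2}{3}\right)} - \frac{7 \left(-18 + \left(2 + \frac{2}{3}\right)\right)^{2}}{27 \left(-1 + \left(2 + \frac{2}{3}\right)\right)^{2}}\right) 15 = \left(- \frac{7}{3 \cdot \frac{8}{3}} - \frac{7 \left(-18 + \frac{8}{3}\right)^{2}}{27 \left(-1 + \frac{8}{3}\right)^{2}}\right) 15 = \left(\left(- \frac{7}{3}\right) \frac{3}{8} - \frac{7 \left(- \frac{46}{3}\right)^{2}}{27 \cdot \frac{25}{9}}\right) 15 = \left(- \frac{7}{8} - \frac{7}{75} \cdot \frac{2116}{9}\right) 15 = \left(- \frac{7}{8} - \frac{14812}{675}\right) 15 = \left(- \frac{123221}{5400}\right) 15 = - \frac{123221}{360}$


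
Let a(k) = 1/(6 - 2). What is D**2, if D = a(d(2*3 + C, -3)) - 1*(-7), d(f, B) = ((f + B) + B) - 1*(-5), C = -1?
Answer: 841/16 ≈ 52.563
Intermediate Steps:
d(f, B) = 5 + f + 2*B (d(f, B) = ((B + f) + B) + 5 = (f + 2*B) + 5 = 5 + f + 2*B)
a(k) = 1/4
D = 29/4 (D = 1/4 - 1*(-7) = 1/4 + 7 = 29/4 ≈ 7.2500)
D**2 = (29/4)**2 = 841/16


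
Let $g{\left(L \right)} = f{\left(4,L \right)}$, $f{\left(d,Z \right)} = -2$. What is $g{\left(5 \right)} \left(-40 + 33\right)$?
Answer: $14$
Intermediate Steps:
$g{\left(L \right)} = -2$
$g{\left(5 \right)} \left(-40 + 33\right) = - 2 \left(-40 + 33\right) = \left(-2\right) \left(-7\right) = 14$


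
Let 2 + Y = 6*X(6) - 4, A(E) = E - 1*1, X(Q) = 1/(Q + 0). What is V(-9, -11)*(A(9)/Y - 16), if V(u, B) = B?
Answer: 968/5 ≈ 193.60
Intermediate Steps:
X(Q) = 1/Q
A(E) = -1 + E (A(E) = E - 1 = -1 + E)
Y = -5 (Y = -2 + (6/6 - 4) = -2 + (6*(⅙) - 4) = -2 + (1 - 4) = -2 - 3 = -5)
V(-9, -11)*(A(9)/Y - 16) = -11*((-1 + 9)/(-5) - 16) = -11*(8*(-⅕) - 16) = -11*(-8/5 - 16) = -11*(-88/5) = 968/5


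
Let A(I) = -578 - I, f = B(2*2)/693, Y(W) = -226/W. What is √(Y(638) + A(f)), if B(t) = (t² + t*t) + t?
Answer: 3*I*√320455597/2233 ≈ 24.05*I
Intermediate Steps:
B(t) = t + 2*t² (B(t) = (t² + t²) + t = 2*t² + t = t + 2*t²)
f = 4/77 (f = ((2*2)*(1 + 2*(2*2)))/693 = (4*(1 + 2*4))*(1/693) = (4*(1 + 8))*(1/693) = (4*9)*(1/693) = 36*(1/693) = 4/77 ≈ 0.051948)
√(Y(638) + A(f)) = √(-226/638 + (-578 - 1*4/77)) = √(-226*1/638 + (-578 - 4/77)) = √(-113/319 - 44510/77) = √(-1291581/2233) = 3*I*√320455597/2233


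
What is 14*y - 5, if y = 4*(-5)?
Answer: -285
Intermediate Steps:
y = -20
14*y - 5 = 14*(-20) - 5 = -280 - 5 = -285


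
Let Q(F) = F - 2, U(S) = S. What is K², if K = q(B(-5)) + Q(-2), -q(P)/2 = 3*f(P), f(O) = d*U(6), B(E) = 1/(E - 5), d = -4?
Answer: 19600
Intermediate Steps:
B(E) = 1/(-5 + E)
Q(F) = -2 + F
f(O) = -24 (f(O) = -4*6 = -24)
q(P) = 144 (q(P) = -6*(-24) = -2*(-72) = 144)
K = 140 (K = 144 + (-2 - 2) = 144 - 4 = 140)
K² = 140² = 19600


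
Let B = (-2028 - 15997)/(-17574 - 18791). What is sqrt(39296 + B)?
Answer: sqrt(42421392301)/1039 ≈ 198.23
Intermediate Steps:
B = 515/1039 (B = -18025/(-36365) = -18025*(-1/36365) = 515/1039 ≈ 0.49567)
sqrt(39296 + B) = sqrt(39296 + 515/1039) = sqrt(40829059/1039) = sqrt(42421392301)/1039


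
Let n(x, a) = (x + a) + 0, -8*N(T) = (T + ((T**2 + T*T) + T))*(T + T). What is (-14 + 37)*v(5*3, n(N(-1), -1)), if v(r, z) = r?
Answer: 345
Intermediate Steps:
N(T) = -T*(2*T + 2*T**2)/4 (N(T) = -(T + ((T**2 + T*T) + T))*(T + T)/8 = -(T + ((T**2 + T**2) + T))*2*T/8 = -(T + (2*T**2 + T))*2*T/8 = -(T + (T + 2*T**2))*2*T/8 = -(2*T + 2*T**2)*2*T/8 = -T*(2*T + 2*T**2)/4)
n(x, a) = a + x (n(x, a) = (a + x) + 0 = a + x)
(-14 + 37)*v(5*3, n(N(-1), -1)) = (-14 + 37)*(5*3) = 23*15 = 345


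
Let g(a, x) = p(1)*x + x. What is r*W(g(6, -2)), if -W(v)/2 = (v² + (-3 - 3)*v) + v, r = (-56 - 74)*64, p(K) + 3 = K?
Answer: -99840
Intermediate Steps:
p(K) = -3 + K
r = -8320 (r = -130*64 = -8320)
g(a, x) = -x (g(a, x) = (-3 + 1)*x + x = -2*x + x = -x)
W(v) = -2*v² + 10*v (W(v) = -2*((v² + (-3 - 3)*v) + v) = -2*((v² - 6*v) + v) = -2*(v² - 5*v) = -2*v² + 10*v)
r*W(g(6, -2)) = -16640*(-1*(-2))*(5 - (-1)*(-2)) = -16640*2*(5 - 1*2) = -16640*2*(5 - 2) = -16640*2*3 = -8320*12 = -99840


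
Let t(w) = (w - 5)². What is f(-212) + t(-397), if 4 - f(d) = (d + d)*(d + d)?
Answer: -18168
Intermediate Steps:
t(w) = (-5 + w)²
f(d) = 4 - 4*d² (f(d) = 4 - (d + d)*(d + d) = 4 - 2*d*2*d = 4 - 4*d²)
f(-212) + t(-397) = (4 - 4*(-212)²) + (-5 - 397)² = (4 - 4*44944) + (-402)² = (4 - 179776) + 161604 = -179772 + 161604 = -18168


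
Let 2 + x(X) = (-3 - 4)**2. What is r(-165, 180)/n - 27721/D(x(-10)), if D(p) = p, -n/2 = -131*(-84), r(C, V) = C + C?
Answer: -101678043/172396 ≈ -589.79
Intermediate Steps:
x(X) = 47 (x(X) = -2 + (-3 - 4)**2 = -2 + (-7)**2 = -2 + 49 = 47)
r(C, V) = 2*C
n = -22008 (n = -(-262)*(-84) = -2*11004 = -22008)
r(-165, 180)/n - 27721/D(x(-10)) = (2*(-165))/(-22008) - 27721/47 = -330*(-1/22008) - 27721*1/47 = 55/3668 - 27721/47 = -101678043/172396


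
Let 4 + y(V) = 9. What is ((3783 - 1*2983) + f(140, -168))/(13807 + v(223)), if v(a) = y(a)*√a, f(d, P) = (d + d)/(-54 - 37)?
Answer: 71520260/1239079881 - 25900*√223/1239079881 ≈ 0.057408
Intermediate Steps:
f(d, P) = -2*d/91 (f(d, P) = (2*d)/(-91) = (2*d)*(-1/91) = -2*d/91)
y(V) = 5 (y(V) = -4 + 9 = 5)
v(a) = 5*√a
((3783 - 1*2983) + f(140, -168))/(13807 + v(223)) = ((3783 - 1*2983) - 2/91*140)/(13807 + 5*√223) = ((3783 - 2983) - 40/13)/(13807 + 5*√223) = (800 - 40/13)/(13807 + 5*√223) = 10360/(13*(13807 + 5*√223))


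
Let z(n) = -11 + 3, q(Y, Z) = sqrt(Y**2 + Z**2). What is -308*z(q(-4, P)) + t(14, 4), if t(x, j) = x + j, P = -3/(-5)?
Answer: 2482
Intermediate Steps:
P = 3/5 (P = -3*(-1/5) = 3/5 ≈ 0.60000)
z(n) = -8
t(x, j) = j + x
-308*z(q(-4, P)) + t(14, 4) = -308*(-8) + (4 + 14) = 2464 + 18 = 2482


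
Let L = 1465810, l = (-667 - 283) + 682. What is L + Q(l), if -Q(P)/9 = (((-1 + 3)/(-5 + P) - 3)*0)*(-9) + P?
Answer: 1468222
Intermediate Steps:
l = -268 (l = -950 + 682 = -268)
Q(P) = -9*P (Q(P) = -9*((((-1 + 3)/(-5 + P) - 3)*0)*(-9) + P) = -9*(((2/(-5 + P) - 3)*0)*(-9) + P) = -9*(((-3 + 2/(-5 + P))*0)*(-9) + P) = -9*(0*(-9) + P) = -9*(0 + P) = -9*P)
L + Q(l) = 1465810 - 9*(-268) = 1465810 + 2412 = 1468222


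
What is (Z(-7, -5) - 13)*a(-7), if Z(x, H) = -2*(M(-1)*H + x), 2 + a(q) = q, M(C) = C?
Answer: 81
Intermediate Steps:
a(q) = -2 + q
Z(x, H) = -2*x + 2*H (Z(x, H) = -2*(-H + x) = -2*(x - H) = -2*x + 2*H)
(Z(-7, -5) - 13)*a(-7) = ((-2*(-7) + 2*(-5)) - 13)*(-2 - 7) = ((14 - 10) - 13)*(-9) = (4 - 13)*(-9) = -9*(-9) = 81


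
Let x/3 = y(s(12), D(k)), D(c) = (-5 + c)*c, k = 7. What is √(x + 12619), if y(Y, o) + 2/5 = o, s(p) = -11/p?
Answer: √316495/5 ≈ 112.52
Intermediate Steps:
D(c) = c*(-5 + c)
y(Y, o) = -⅖ + o
x = 204/5 (x = 3*(-⅖ + 7*(-5 + 7)) = 3*(-⅖ + 7*2) = 3*(-⅖ + 14) = 3*(68/5) = 204/5 ≈ 40.800)
√(x + 12619) = √(204/5 + 12619) = √(63299/5) = √316495/5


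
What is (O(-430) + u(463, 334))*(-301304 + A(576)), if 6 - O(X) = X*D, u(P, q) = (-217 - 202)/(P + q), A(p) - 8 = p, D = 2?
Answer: -207431543760/797 ≈ -2.6027e+8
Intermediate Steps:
A(p) = 8 + p
u(P, q) = -419/(P + q)
O(X) = 6 - 2*X (O(X) = 6 - X*2 = 6 - 2*X)
(O(-430) + u(463, 334))*(-301304 + A(576)) = ((6 - 2*(-430)) - 419/(463 + 334))*(-301304 + (8 + 576)) = ((6 + 860) - 419/797)*(-301304 + 584) = (866 - 419*1/797)*(-300720) = (866 - 419/797)*(-300720) = (689783/797)*(-300720) = -207431543760/797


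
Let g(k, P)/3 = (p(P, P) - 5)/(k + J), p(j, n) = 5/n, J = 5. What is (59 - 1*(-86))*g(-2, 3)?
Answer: -1450/3 ≈ -483.33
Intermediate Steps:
g(k, P) = 3*(-5 + 5/P)/(5 + k) (g(k, P) = 3*((5/P - 5)/(k + 5)) = 3*((-5 + 5/P)/(5 + k)) = 3*(-5 + 5/P)/(5 + k))
(59 - 1*(-86))*g(-2, 3) = (59 - 1*(-86))*(15*(1 - 1*3)/(3*(5 - 2))) = (59 + 86)*(15*(1/3)*(1 - 3)/3) = 145*(15*(1/3)*(1/3)*(-2)) = 145*(-10/3) = -1450/3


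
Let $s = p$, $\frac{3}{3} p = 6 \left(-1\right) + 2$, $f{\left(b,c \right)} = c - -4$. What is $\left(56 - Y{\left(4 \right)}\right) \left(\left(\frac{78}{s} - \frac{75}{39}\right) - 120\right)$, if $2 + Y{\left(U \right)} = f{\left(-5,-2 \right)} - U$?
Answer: $- \frac{110310}{13} \approx -8485.4$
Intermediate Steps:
$f{\left(b,c \right)} = 4 + c$ ($f{\left(b,c \right)} = c + 4 = 4 + c$)
$p = -4$ ($p = 6 \left(-1\right) + 2 = -6 + 2 = -4$)
$Y{\left(U \right)} = - U$ ($Y{\left(U \right)} = -2 - \left(-2 + U\right) = - U$)
$s = -4$
$\left(56 - Y{\left(4 \right)}\right) \left(\left(\frac{78}{s} - \frac{75}{39}\right) - 120\right) = \left(56 - \left(-1\right) 4\right) \left(\left(\frac{78}{-4} - \frac{75}{39}\right) - 120\right) = \left(56 - -4\right) \left(\left(78 \left(- \frac{1}{4}\right) - \frac{25}{13}\right) - 120\right) = \left(56 + 4\right) \left(\left(- \frac{39}{2} - \frac{25}{13}\right) - 120\right) = 60 \left(- \frac{557}{26} - 120\right) = 60 \left(- \frac{3677}{26}\right) = - \frac{110310}{13}$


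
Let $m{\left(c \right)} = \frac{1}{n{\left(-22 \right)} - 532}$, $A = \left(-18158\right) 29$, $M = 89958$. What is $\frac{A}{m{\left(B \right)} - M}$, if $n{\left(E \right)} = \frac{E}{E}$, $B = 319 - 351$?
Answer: $\frac{39945006}{6823957} \approx 5.8536$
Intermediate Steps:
$B = -32$
$n{\left(E \right)} = 1$
$A = -526582$
$m{\left(c \right)} = - \frac{1}{531}$ ($m{\left(c \right)} = \frac{1}{1 - 532} = \frac{1}{-531} = - \frac{1}{531}$)
$\frac{A}{m{\left(B \right)} - M} = - \frac{526582}{- \frac{1}{531} - 89958} = - \frac{526582}{- \frac{47767699}{531}} = \left(-526582\right) \left(- \frac{531}{47767699}\right) = \frac{39945006}{6823957}$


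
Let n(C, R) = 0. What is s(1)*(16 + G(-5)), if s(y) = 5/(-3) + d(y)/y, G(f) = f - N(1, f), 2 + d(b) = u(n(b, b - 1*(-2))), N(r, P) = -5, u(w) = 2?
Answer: -80/3 ≈ -26.667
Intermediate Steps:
d(b) = 0 (d(b) = -2 + 2 = 0)
G(f) = 5 + f (G(f) = f - 1*(-5) = f + 5 = 5 + f)
s(y) = -5/3 (s(y) = 5/(-3) + 0/y = 5*(-1/3) + 0 = -5/3 + 0 = -5/3)
s(1)*(16 + G(-5)) = -5*(16 + (5 - 5))/3 = -5*(16 + 0)/3 = -5/3*16 = -80/3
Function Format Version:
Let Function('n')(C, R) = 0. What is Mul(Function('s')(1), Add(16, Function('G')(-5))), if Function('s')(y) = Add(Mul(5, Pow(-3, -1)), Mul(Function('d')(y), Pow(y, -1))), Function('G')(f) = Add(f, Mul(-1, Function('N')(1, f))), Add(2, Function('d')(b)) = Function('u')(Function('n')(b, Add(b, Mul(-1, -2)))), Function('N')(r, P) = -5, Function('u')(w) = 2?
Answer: Rational(-80, 3) ≈ -26.667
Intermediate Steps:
Function('d')(b) = 0 (Function('d')(b) = Add(-2, 2) = 0)
Function('G')(f) = Add(5, f) (Function('G')(f) = Add(f, Mul(-1, -5)) = Add(f, 5) = Add(5, f))
Function('s')(y) = Rational(-5, 3) (Function('s')(y) = Add(Mul(5, Pow(-3, -1)), Mul(0, Pow(y, -1))) = Add(Mul(5, Rational(-1, 3)), 0) = Add(Rational(-5, 3), 0) = Rational(-5, 3))
Mul(Function('s')(1), Add(16, Function('G')(-5))) = Mul(Rational(-5, 3), Add(16, Add(5, -5))) = Mul(Rational(-5, 3), Add(16, 0)) = Mul(Rational(-5, 3), 16) = Rational(-80, 3)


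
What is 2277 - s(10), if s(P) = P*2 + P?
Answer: 2247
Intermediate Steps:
s(P) = 3*P (s(P) = 2*P + P = 3*P)
2277 - s(10) = 2277 - 3*10 = 2277 - 1*30 = 2277 - 30 = 2247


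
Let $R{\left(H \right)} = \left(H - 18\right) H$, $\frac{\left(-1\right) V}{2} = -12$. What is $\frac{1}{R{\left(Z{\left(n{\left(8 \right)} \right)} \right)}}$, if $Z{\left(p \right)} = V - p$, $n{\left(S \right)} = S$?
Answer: $- \frac{1}{32} \approx -0.03125$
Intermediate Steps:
$V = 24$ ($V = \left(-2\right) \left(-12\right) = 24$)
$Z{\left(p \right)} = 24 - p$
$R{\left(H \right)} = H \left(-18 + H\right)$ ($R{\left(H \right)} = \left(-18 + H\right) H = H \left(-18 + H\right)$)
$\frac{1}{R{\left(Z{\left(n{\left(8 \right)} \right)} \right)}} = \frac{1}{\left(24 - 8\right) \left(-18 + \left(24 - 8\right)\right)} = \frac{1}{16 \left(-18 + 16\right)} = \frac{1}{16 \left(-2\right)} = \frac{1}{-32} = - \frac{1}{32}$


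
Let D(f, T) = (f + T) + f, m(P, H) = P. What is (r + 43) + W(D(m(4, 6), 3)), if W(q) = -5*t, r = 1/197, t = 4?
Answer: 4532/197 ≈ 23.005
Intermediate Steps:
D(f, T) = T + 2*f (D(f, T) = (T + f) + f = T + 2*f)
r = 1/197 ≈ 0.0050761
W(q) = -20 (W(q) = -5*4 = -20)
(r + 43) + W(D(m(4, 6), 3)) = (1/197 + 43) - 20 = 8472/197 - 20 = 4532/197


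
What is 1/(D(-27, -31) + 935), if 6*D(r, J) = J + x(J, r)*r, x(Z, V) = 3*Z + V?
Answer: 6/8819 ≈ 0.00068035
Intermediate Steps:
x(Z, V) = V + 3*Z
D(r, J) = J/6 + r*(r + 3*J)/6 (D(r, J) = (J + (r + 3*J)*r)/6 = (J + r*(r + 3*J))/6 = J/6 + r*(r + 3*J)/6)
1/(D(-27, -31) + 935) = 1/(((⅙)*(-31) + (⅙)*(-27)*(-27 + 3*(-31))) + 935) = 1/((-31/6 + (⅙)*(-27)*(-27 - 93)) + 935) = 1/((-31/6 + (⅙)*(-27)*(-120)) + 935) = 1/((-31/6 + 540) + 935) = 1/(3209/6 + 935) = 1/(8819/6) = 6/8819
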